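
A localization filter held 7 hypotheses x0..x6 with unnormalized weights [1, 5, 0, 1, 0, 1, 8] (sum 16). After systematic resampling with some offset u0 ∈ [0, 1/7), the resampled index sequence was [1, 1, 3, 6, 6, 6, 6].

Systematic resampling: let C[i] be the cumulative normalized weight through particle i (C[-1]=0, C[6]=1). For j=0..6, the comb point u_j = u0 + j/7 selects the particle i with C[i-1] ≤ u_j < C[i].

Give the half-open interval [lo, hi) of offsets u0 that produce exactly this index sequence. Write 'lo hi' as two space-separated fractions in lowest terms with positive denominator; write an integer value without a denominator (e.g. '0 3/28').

5/56 1/7

C = [1/16, 3/8, 3/8, 7/16, 7/16, 1/2, 1]
j=0 picked index 1: u0 ∈ [1/16, 3/8)
j=1 picked index 1: u0 ∈ [-9/112, 13/56)
j=2 picked index 3: u0 ∈ [5/56, 17/112)
j=3 picked index 6: u0 ∈ [1/14, 4/7)
j=4 picked index 6: u0 ∈ [-1/14, 3/7)
j=5 picked index 6: u0 ∈ [-3/14, 2/7)
j=6 picked index 6: u0 ∈ [-5/14, 1/7)
intersection: [5/56, 1/7)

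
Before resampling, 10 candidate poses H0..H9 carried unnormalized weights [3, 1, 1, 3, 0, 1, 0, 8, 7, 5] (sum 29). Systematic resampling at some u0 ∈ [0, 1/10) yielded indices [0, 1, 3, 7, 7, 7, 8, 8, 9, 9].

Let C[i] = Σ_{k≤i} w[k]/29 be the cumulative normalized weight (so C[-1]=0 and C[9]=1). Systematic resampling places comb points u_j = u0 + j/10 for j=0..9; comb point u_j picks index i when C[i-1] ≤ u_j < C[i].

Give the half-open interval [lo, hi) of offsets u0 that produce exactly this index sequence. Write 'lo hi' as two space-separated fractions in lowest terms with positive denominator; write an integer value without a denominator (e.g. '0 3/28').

4/145 11/290

C = [3/29, 4/29, 5/29, 8/29, 8/29, 9/29, 9/29, 17/29, 24/29, 1]
j=0 picked index 0: u0 ∈ [0, 3/29)
j=1 picked index 1: u0 ∈ [1/290, 11/290)
j=2 picked index 3: u0 ∈ [-4/145, 11/145)
j=3 picked index 7: u0 ∈ [3/290, 83/290)
j=4 picked index 7: u0 ∈ [-13/145, 27/145)
j=5 picked index 7: u0 ∈ [-11/58, 5/58)
j=6 picked index 8: u0 ∈ [-2/145, 33/145)
j=7 picked index 8: u0 ∈ [-33/290, 37/290)
j=8 picked index 9: u0 ∈ [4/145, 1/5)
j=9 picked index 9: u0 ∈ [-21/290, 1/10)
intersection: [4/145, 11/290)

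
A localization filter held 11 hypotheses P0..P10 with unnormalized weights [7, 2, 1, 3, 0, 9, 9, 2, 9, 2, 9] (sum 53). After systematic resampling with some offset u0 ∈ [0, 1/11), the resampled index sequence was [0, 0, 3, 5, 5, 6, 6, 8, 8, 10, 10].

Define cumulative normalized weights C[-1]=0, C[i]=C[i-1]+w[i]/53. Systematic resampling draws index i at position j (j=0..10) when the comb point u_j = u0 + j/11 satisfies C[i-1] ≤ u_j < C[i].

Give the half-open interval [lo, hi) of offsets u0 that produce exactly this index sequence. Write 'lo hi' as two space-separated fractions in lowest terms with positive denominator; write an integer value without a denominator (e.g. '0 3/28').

7/583 23/583

C = [7/53, 9/53, 10/53, 13/53, 13/53, 22/53, 31/53, 33/53, 42/53, 44/53, 1]
j=0 picked index 0: u0 ∈ [0, 7/53)
j=1 picked index 0: u0 ∈ [-1/11, 24/583)
j=2 picked index 3: u0 ∈ [4/583, 37/583)
j=3 picked index 5: u0 ∈ [-16/583, 83/583)
j=4 picked index 5: u0 ∈ [-69/583, 30/583)
j=5 picked index 6: u0 ∈ [-23/583, 76/583)
j=6 picked index 6: u0 ∈ [-76/583, 23/583)
j=7 picked index 8: u0 ∈ [-8/583, 91/583)
j=8 picked index 8: u0 ∈ [-61/583, 38/583)
j=9 picked index 10: u0 ∈ [7/583, 2/11)
j=10 picked index 10: u0 ∈ [-46/583, 1/11)
intersection: [7/583, 23/583)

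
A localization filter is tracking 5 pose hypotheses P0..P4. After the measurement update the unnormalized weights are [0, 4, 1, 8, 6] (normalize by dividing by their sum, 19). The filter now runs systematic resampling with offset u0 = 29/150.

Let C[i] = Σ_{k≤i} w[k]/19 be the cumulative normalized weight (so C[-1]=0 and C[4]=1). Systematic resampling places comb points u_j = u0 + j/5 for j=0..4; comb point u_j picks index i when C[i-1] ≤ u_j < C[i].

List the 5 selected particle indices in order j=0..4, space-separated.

C = [0, 4/19, 5/19, 13/19, 1]
j=0: u_0=29/150 ∈ [0, 4/19) → index 1
j=1: u_1=59/150 ∈ [5/19, 13/19) → index 3
j=2: u_2=89/150 ∈ [5/19, 13/19) → index 3
j=3: u_3=119/150 ∈ [13/19, 1) → index 4
j=4: u_4=149/150 ∈ [13/19, 1) → index 4

1 3 3 4 4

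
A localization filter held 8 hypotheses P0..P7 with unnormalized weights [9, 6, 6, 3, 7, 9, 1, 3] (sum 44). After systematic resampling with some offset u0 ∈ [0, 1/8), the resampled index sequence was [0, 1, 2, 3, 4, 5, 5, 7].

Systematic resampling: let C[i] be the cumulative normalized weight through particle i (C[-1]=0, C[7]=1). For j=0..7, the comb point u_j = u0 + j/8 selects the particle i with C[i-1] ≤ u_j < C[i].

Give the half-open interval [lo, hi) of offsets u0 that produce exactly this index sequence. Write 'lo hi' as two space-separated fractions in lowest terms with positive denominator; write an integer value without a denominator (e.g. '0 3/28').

C = [9/44, 15/44, 21/44, 6/11, 31/44, 10/11, 41/44, 1]
j=0 picked index 0: u0 ∈ [0, 9/44)
j=1 picked index 1: u0 ∈ [7/88, 19/88)
j=2 picked index 2: u0 ∈ [1/11, 5/22)
j=3 picked index 3: u0 ∈ [9/88, 15/88)
j=4 picked index 4: u0 ∈ [1/22, 9/44)
j=5 picked index 5: u0 ∈ [7/88, 25/88)
j=6 picked index 5: u0 ∈ [-1/22, 7/44)
j=7 picked index 7: u0 ∈ [5/88, 1/8)
intersection: [9/88, 1/8)

9/88 1/8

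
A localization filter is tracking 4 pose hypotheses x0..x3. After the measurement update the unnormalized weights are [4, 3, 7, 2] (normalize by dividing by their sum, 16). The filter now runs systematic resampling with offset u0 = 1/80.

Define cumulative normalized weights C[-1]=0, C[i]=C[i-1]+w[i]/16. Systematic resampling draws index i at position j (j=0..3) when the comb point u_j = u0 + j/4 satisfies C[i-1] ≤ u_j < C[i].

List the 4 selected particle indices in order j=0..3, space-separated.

0 1 2 2

C = [1/4, 7/16, 7/8, 1]
j=0: u_0=1/80 ∈ [0, 1/4) → index 0
j=1: u_1=21/80 ∈ [1/4, 7/16) → index 1
j=2: u_2=41/80 ∈ [7/16, 7/8) → index 2
j=3: u_3=61/80 ∈ [7/16, 7/8) → index 2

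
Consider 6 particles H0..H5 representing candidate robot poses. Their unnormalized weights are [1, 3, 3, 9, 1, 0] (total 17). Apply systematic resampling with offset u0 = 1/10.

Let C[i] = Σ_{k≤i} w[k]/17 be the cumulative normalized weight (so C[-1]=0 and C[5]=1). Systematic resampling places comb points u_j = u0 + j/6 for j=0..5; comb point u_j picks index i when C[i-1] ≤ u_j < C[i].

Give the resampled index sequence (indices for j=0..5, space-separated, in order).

C = [1/17, 4/17, 7/17, 16/17, 1, 1]
j=0: u_0=1/10 ∈ [1/17, 4/17) → index 1
j=1: u_1=4/15 ∈ [4/17, 7/17) → index 2
j=2: u_2=13/30 ∈ [7/17, 16/17) → index 3
j=3: u_3=3/5 ∈ [7/17, 16/17) → index 3
j=4: u_4=23/30 ∈ [7/17, 16/17) → index 3
j=5: u_5=14/15 ∈ [7/17, 16/17) → index 3

1 2 3 3 3 3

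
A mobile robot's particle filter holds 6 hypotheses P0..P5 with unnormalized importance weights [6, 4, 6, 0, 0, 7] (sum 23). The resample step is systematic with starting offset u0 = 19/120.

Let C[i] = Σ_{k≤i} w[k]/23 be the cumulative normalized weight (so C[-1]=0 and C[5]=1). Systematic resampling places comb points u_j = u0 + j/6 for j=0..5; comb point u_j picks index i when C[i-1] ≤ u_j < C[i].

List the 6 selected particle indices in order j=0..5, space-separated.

0 1 2 2 5 5

C = [6/23, 10/23, 16/23, 16/23, 16/23, 1]
j=0: u_0=19/120 ∈ [0, 6/23) → index 0
j=1: u_1=13/40 ∈ [6/23, 10/23) → index 1
j=2: u_2=59/120 ∈ [10/23, 16/23) → index 2
j=3: u_3=79/120 ∈ [10/23, 16/23) → index 2
j=4: u_4=33/40 ∈ [16/23, 1) → index 5
j=5: u_5=119/120 ∈ [16/23, 1) → index 5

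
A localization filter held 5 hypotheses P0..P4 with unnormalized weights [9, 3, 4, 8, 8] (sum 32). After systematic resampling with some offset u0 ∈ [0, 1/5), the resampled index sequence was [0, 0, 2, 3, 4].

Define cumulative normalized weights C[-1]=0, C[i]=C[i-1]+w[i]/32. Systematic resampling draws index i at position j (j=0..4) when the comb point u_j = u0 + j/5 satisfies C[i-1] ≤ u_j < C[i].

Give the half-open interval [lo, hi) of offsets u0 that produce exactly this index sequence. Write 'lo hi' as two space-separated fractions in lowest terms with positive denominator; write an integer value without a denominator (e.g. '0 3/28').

0 13/160

C = [9/32, 3/8, 1/2, 3/4, 1]
j=0 picked index 0: u0 ∈ [0, 9/32)
j=1 picked index 0: u0 ∈ [-1/5, 13/160)
j=2 picked index 2: u0 ∈ [-1/40, 1/10)
j=3 picked index 3: u0 ∈ [-1/10, 3/20)
j=4 picked index 4: u0 ∈ [-1/20, 1/5)
intersection: [0, 13/160)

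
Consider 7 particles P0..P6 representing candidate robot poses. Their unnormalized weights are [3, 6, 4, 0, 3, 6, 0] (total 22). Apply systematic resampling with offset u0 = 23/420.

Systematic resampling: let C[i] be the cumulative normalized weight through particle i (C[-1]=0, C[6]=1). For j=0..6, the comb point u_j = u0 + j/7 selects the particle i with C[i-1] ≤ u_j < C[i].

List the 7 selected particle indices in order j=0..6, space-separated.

0 1 1 2 4 5 5

C = [3/22, 9/22, 13/22, 13/22, 8/11, 1, 1]
j=0: u_0=23/420 ∈ [0, 3/22) → index 0
j=1: u_1=83/420 ∈ [3/22, 9/22) → index 1
j=2: u_2=143/420 ∈ [3/22, 9/22) → index 1
j=3: u_3=29/60 ∈ [9/22, 13/22) → index 2
j=4: u_4=263/420 ∈ [13/22, 8/11) → index 4
j=5: u_5=323/420 ∈ [8/11, 1) → index 5
j=6: u_6=383/420 ∈ [8/11, 1) → index 5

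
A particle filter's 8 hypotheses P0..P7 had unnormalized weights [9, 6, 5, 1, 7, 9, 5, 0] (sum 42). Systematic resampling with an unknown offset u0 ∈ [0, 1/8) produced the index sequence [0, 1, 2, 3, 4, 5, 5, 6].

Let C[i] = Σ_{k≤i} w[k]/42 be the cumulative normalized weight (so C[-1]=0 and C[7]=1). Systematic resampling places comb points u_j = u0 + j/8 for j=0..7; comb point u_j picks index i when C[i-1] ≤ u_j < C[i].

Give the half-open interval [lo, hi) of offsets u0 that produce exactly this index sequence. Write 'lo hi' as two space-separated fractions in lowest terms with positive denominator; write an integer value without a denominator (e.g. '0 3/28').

C = [3/14, 5/14, 10/21, 1/2, 2/3, 37/42, 1, 1]
j=0 picked index 0: u0 ∈ [0, 3/14)
j=1 picked index 1: u0 ∈ [5/56, 13/56)
j=2 picked index 2: u0 ∈ [3/28, 19/84)
j=3 picked index 3: u0 ∈ [17/168, 1/8)
j=4 picked index 4: u0 ∈ [0, 1/6)
j=5 picked index 5: u0 ∈ [1/24, 43/168)
j=6 picked index 5: u0 ∈ [-1/12, 11/84)
j=7 picked index 6: u0 ∈ [1/168, 1/8)
intersection: [3/28, 1/8)

3/28 1/8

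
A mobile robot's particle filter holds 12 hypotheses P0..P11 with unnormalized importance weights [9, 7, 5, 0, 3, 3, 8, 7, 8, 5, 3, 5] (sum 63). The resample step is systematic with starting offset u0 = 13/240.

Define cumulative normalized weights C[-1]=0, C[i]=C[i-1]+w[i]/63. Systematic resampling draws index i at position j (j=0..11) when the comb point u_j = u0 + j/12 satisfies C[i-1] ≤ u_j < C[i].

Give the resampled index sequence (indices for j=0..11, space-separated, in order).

0 0 1 2 5 6 6 7 8 9 10 11

C = [1/7, 16/63, 1/3, 1/3, 8/21, 3/7, 5/9, 2/3, 50/63, 55/63, 58/63, 1]
j=0: u_0=13/240 ∈ [0, 1/7) → index 0
j=1: u_1=11/80 ∈ [0, 1/7) → index 0
j=2: u_2=53/240 ∈ [1/7, 16/63) → index 1
j=3: u_3=73/240 ∈ [16/63, 1/3) → index 2
j=4: u_4=31/80 ∈ [8/21, 3/7) → index 5
j=5: u_5=113/240 ∈ [3/7, 5/9) → index 6
j=6: u_6=133/240 ∈ [3/7, 5/9) → index 6
j=7: u_7=51/80 ∈ [5/9, 2/3) → index 7
j=8: u_8=173/240 ∈ [2/3, 50/63) → index 8
j=9: u_9=193/240 ∈ [50/63, 55/63) → index 9
j=10: u_10=71/80 ∈ [55/63, 58/63) → index 10
j=11: u_11=233/240 ∈ [58/63, 1) → index 11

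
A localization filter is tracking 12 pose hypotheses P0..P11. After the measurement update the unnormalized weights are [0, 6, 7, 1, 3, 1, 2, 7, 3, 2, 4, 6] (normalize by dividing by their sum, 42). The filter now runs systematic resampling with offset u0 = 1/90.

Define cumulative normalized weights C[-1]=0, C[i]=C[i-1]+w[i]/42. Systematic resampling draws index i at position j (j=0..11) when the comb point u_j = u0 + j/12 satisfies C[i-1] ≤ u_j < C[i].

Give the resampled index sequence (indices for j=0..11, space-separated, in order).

C = [0, 1/7, 13/42, 1/3, 17/42, 3/7, 10/21, 9/14, 5/7, 16/21, 6/7, 1]
j=0: u_0=1/90 ∈ [0, 1/7) → index 1
j=1: u_1=17/180 ∈ [0, 1/7) → index 1
j=2: u_2=8/45 ∈ [1/7, 13/42) → index 2
j=3: u_3=47/180 ∈ [1/7, 13/42) → index 2
j=4: u_4=31/90 ∈ [1/3, 17/42) → index 4
j=5: u_5=77/180 ∈ [17/42, 3/7) → index 5
j=6: u_6=23/45 ∈ [10/21, 9/14) → index 7
j=7: u_7=107/180 ∈ [10/21, 9/14) → index 7
j=8: u_8=61/90 ∈ [9/14, 5/7) → index 8
j=9: u_9=137/180 ∈ [5/7, 16/21) → index 9
j=10: u_10=38/45 ∈ [16/21, 6/7) → index 10
j=11: u_11=167/180 ∈ [6/7, 1) → index 11

1 1 2 2 4 5 7 7 8 9 10 11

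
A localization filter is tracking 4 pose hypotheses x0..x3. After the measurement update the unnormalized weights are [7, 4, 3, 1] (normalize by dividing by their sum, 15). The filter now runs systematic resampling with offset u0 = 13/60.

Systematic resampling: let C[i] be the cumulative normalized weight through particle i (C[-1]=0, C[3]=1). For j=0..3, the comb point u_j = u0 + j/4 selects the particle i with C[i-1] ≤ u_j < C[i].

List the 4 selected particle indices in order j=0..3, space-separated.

C = [7/15, 11/15, 14/15, 1]
j=0: u_0=13/60 ∈ [0, 7/15) → index 0
j=1: u_1=7/15 ∈ [7/15, 11/15) → index 1
j=2: u_2=43/60 ∈ [7/15, 11/15) → index 1
j=3: u_3=29/30 ∈ [14/15, 1) → index 3

0 1 1 3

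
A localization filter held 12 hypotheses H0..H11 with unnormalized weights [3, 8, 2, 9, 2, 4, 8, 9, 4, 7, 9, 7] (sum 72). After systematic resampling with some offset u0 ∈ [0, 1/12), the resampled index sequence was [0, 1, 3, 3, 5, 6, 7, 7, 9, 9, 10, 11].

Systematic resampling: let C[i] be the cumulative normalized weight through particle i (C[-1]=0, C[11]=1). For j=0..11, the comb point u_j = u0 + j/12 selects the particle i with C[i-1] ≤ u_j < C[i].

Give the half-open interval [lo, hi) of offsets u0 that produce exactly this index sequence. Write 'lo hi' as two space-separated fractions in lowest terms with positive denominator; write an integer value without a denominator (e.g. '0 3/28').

1/72 1/36

C = [1/24, 11/72, 13/72, 11/36, 1/3, 7/18, 1/2, 5/8, 49/72, 7/9, 65/72, 1]
j=0 picked index 0: u0 ∈ [0, 1/24)
j=1 picked index 1: u0 ∈ [-1/24, 5/72)
j=2 picked index 3: u0 ∈ [1/72, 5/36)
j=3 picked index 3: u0 ∈ [-5/72, 1/18)
j=4 picked index 5: u0 ∈ [0, 1/18)
j=5 picked index 6: u0 ∈ [-1/36, 1/12)
j=6 picked index 7: u0 ∈ [0, 1/8)
j=7 picked index 7: u0 ∈ [-1/12, 1/24)
j=8 picked index 9: u0 ∈ [1/72, 1/9)
j=9 picked index 9: u0 ∈ [-5/72, 1/36)
j=10 picked index 10: u0 ∈ [-1/18, 5/72)
j=11 picked index 11: u0 ∈ [-1/72, 1/12)
intersection: [1/72, 1/36)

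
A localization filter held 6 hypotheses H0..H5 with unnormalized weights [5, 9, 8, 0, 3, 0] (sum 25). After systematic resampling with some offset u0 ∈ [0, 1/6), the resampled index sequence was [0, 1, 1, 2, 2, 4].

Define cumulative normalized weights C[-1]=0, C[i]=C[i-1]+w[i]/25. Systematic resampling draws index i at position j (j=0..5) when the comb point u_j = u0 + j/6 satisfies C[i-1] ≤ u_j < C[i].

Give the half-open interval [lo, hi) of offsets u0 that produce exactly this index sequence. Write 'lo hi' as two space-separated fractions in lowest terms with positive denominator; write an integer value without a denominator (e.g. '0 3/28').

C = [1/5, 14/25, 22/25, 22/25, 1, 1]
j=0 picked index 0: u0 ∈ [0, 1/5)
j=1 picked index 1: u0 ∈ [1/30, 59/150)
j=2 picked index 1: u0 ∈ [-2/15, 17/75)
j=3 picked index 2: u0 ∈ [3/50, 19/50)
j=4 picked index 2: u0 ∈ [-8/75, 16/75)
j=5 picked index 4: u0 ∈ [7/150, 1/6)
intersection: [3/50, 1/6)

3/50 1/6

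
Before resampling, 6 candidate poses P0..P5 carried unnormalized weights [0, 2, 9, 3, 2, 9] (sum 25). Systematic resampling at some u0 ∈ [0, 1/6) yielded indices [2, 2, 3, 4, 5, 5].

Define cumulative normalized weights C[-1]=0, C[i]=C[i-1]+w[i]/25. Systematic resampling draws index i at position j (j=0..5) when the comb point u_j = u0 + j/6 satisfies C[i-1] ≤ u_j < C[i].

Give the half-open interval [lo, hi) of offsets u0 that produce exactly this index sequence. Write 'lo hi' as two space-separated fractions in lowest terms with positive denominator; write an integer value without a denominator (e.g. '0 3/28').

8/75 7/50

C = [0, 2/25, 11/25, 14/25, 16/25, 1]
j=0 picked index 2: u0 ∈ [2/25, 11/25)
j=1 picked index 2: u0 ∈ [-13/150, 41/150)
j=2 picked index 3: u0 ∈ [8/75, 17/75)
j=3 picked index 4: u0 ∈ [3/50, 7/50)
j=4 picked index 5: u0 ∈ [-2/75, 1/3)
j=5 picked index 5: u0 ∈ [-29/150, 1/6)
intersection: [8/75, 7/50)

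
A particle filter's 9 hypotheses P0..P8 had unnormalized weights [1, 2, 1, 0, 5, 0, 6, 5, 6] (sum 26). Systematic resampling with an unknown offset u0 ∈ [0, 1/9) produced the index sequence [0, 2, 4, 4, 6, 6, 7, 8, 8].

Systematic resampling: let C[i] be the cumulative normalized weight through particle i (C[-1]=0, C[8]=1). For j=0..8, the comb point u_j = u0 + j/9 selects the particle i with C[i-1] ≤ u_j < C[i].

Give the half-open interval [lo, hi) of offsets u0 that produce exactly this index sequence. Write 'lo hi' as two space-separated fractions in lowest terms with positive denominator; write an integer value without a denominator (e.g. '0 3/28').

C = [1/26, 3/26, 2/13, 2/13, 9/26, 9/26, 15/26, 10/13, 1]
j=0 picked index 0: u0 ∈ [0, 1/26)
j=1 picked index 2: u0 ∈ [1/234, 5/117)
j=2 picked index 4: u0 ∈ [-8/117, 29/234)
j=3 picked index 4: u0 ∈ [-7/39, 1/78)
j=4 picked index 6: u0 ∈ [-23/234, 31/234)
j=5 picked index 6: u0 ∈ [-49/234, 5/234)
j=6 picked index 7: u0 ∈ [-7/78, 4/39)
j=7 picked index 8: u0 ∈ [-1/117, 2/9)
j=8 picked index 8: u0 ∈ [-14/117, 1/9)
intersection: [1/234, 1/78)

1/234 1/78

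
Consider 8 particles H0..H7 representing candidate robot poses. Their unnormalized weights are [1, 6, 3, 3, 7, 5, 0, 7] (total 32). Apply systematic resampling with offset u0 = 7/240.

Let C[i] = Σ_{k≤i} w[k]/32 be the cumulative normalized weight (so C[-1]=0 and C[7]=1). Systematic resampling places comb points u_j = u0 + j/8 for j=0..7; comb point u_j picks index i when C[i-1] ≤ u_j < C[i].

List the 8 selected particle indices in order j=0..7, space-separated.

0 1 2 3 4 5 5 7

C = [1/32, 7/32, 5/16, 13/32, 5/8, 25/32, 25/32, 1]
j=0: u_0=7/240 ∈ [0, 1/32) → index 0
j=1: u_1=37/240 ∈ [1/32, 7/32) → index 1
j=2: u_2=67/240 ∈ [7/32, 5/16) → index 2
j=3: u_3=97/240 ∈ [5/16, 13/32) → index 3
j=4: u_4=127/240 ∈ [13/32, 5/8) → index 4
j=5: u_5=157/240 ∈ [5/8, 25/32) → index 5
j=6: u_6=187/240 ∈ [5/8, 25/32) → index 5
j=7: u_7=217/240 ∈ [25/32, 1) → index 7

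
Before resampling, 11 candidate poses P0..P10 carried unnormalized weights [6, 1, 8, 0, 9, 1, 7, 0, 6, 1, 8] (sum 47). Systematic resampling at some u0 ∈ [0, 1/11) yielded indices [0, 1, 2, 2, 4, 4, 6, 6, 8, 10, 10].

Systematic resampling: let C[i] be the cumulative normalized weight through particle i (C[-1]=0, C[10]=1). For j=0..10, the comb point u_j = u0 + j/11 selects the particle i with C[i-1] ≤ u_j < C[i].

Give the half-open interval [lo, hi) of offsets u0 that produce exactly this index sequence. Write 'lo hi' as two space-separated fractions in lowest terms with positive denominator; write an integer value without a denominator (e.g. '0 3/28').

19/517 23/517

C = [6/47, 7/47, 15/47, 15/47, 24/47, 25/47, 32/47, 32/47, 38/47, 39/47, 1]
j=0 picked index 0: u0 ∈ [0, 6/47)
j=1 picked index 1: u0 ∈ [19/517, 30/517)
j=2 picked index 2: u0 ∈ [-17/517, 71/517)
j=3 picked index 2: u0 ∈ [-64/517, 24/517)
j=4 picked index 4: u0 ∈ [-23/517, 76/517)
j=5 picked index 4: u0 ∈ [-70/517, 29/517)
j=6 picked index 6: u0 ∈ [-7/517, 70/517)
j=7 picked index 6: u0 ∈ [-54/517, 23/517)
j=8 picked index 8: u0 ∈ [-24/517, 42/517)
j=9 picked index 10: u0 ∈ [6/517, 2/11)
j=10 picked index 10: u0 ∈ [-41/517, 1/11)
intersection: [19/517, 23/517)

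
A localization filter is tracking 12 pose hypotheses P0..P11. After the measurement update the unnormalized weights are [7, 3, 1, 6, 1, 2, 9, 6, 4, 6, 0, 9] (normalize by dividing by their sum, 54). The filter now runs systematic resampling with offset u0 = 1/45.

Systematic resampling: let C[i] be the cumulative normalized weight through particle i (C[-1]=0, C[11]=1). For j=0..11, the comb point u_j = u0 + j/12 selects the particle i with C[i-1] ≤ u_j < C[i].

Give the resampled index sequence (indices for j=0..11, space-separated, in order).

C = [7/54, 5/27, 11/54, 17/54, 1/3, 10/27, 29/54, 35/54, 13/18, 5/6, 5/6, 1]
j=0: u_0=1/45 ∈ [0, 7/54) → index 0
j=1: u_1=19/180 ∈ [0, 7/54) → index 0
j=2: u_2=17/90 ∈ [5/27, 11/54) → index 2
j=3: u_3=49/180 ∈ [11/54, 17/54) → index 3
j=4: u_4=16/45 ∈ [1/3, 10/27) → index 5
j=5: u_5=79/180 ∈ [10/27, 29/54) → index 6
j=6: u_6=47/90 ∈ [10/27, 29/54) → index 6
j=7: u_7=109/180 ∈ [29/54, 35/54) → index 7
j=8: u_8=31/45 ∈ [35/54, 13/18) → index 8
j=9: u_9=139/180 ∈ [13/18, 5/6) → index 9
j=10: u_10=77/90 ∈ [5/6, 1) → index 11
j=11: u_11=169/180 ∈ [5/6, 1) → index 11

0 0 2 3 5 6 6 7 8 9 11 11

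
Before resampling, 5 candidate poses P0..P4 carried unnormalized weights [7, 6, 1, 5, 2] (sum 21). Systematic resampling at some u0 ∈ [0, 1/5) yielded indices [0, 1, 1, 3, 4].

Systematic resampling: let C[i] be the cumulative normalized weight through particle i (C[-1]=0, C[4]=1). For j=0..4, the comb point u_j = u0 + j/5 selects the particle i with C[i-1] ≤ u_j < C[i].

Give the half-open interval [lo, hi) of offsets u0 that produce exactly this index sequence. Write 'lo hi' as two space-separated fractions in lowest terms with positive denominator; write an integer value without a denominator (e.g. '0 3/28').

2/15 1/5

C = [1/3, 13/21, 2/3, 19/21, 1]
j=0 picked index 0: u0 ∈ [0, 1/3)
j=1 picked index 1: u0 ∈ [2/15, 44/105)
j=2 picked index 1: u0 ∈ [-1/15, 23/105)
j=3 picked index 3: u0 ∈ [1/15, 32/105)
j=4 picked index 4: u0 ∈ [11/105, 1/5)
intersection: [2/15, 1/5)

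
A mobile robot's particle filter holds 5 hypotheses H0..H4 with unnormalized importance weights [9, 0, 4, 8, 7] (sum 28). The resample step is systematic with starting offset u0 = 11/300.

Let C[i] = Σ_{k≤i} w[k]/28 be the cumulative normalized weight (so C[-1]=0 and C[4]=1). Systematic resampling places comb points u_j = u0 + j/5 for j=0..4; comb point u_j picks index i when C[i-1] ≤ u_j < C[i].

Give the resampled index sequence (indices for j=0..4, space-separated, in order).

C = [9/28, 9/28, 13/28, 3/4, 1]
j=0: u_0=11/300 ∈ [0, 9/28) → index 0
j=1: u_1=71/300 ∈ [0, 9/28) → index 0
j=2: u_2=131/300 ∈ [9/28, 13/28) → index 2
j=3: u_3=191/300 ∈ [13/28, 3/4) → index 3
j=4: u_4=251/300 ∈ [3/4, 1) → index 4

0 0 2 3 4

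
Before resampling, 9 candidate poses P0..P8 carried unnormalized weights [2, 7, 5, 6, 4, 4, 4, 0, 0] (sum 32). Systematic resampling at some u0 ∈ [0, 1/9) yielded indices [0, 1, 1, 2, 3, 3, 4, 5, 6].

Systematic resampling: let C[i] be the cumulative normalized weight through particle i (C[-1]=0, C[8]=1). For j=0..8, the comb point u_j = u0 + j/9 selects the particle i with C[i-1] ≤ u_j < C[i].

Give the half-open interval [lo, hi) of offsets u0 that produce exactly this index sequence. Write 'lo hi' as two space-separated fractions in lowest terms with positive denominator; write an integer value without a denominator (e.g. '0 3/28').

0 17/288

C = [1/16, 9/32, 7/16, 5/8, 3/4, 7/8, 1, 1, 1]
j=0 picked index 0: u0 ∈ [0, 1/16)
j=1 picked index 1: u0 ∈ [-7/144, 49/288)
j=2 picked index 1: u0 ∈ [-23/144, 17/288)
j=3 picked index 2: u0 ∈ [-5/96, 5/48)
j=4 picked index 3: u0 ∈ [-1/144, 13/72)
j=5 picked index 3: u0 ∈ [-17/144, 5/72)
j=6 picked index 4: u0 ∈ [-1/24, 1/12)
j=7 picked index 5: u0 ∈ [-1/36, 7/72)
j=8 picked index 6: u0 ∈ [-1/72, 1/9)
intersection: [0, 17/288)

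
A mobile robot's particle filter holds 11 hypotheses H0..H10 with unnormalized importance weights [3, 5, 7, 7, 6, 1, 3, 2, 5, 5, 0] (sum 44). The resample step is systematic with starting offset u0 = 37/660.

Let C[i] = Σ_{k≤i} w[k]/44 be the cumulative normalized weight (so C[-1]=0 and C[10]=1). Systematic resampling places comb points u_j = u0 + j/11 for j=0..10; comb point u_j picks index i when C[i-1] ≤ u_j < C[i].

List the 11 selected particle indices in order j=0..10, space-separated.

C = [3/44, 2/11, 15/44, 1/2, 7/11, 29/44, 8/11, 17/22, 39/44, 1, 1]
j=0: u_0=37/660 ∈ [0, 3/44) → index 0
j=1: u_1=97/660 ∈ [3/44, 2/11) → index 1
j=2: u_2=157/660 ∈ [2/11, 15/44) → index 2
j=3: u_3=217/660 ∈ [2/11, 15/44) → index 2
j=4: u_4=277/660 ∈ [15/44, 1/2) → index 3
j=5: u_5=337/660 ∈ [1/2, 7/11) → index 4
j=6: u_6=397/660 ∈ [1/2, 7/11) → index 4
j=7: u_7=457/660 ∈ [29/44, 8/11) → index 6
j=8: u_8=47/60 ∈ [17/22, 39/44) → index 8
j=9: u_9=577/660 ∈ [17/22, 39/44) → index 8
j=10: u_10=637/660 ∈ [39/44, 1) → index 9

0 1 2 2 3 4 4 6 8 8 9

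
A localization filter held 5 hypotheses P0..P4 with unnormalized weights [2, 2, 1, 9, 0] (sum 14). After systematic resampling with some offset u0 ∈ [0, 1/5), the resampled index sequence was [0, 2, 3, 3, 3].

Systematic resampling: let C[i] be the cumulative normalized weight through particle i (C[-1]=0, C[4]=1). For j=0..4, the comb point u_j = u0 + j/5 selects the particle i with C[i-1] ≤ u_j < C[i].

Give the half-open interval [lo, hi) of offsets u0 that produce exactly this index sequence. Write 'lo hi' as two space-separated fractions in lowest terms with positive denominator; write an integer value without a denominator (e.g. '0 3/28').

3/35 1/7

C = [1/7, 2/7, 5/14, 1, 1]
j=0 picked index 0: u0 ∈ [0, 1/7)
j=1 picked index 2: u0 ∈ [3/35, 11/70)
j=2 picked index 3: u0 ∈ [-3/70, 3/5)
j=3 picked index 3: u0 ∈ [-17/70, 2/5)
j=4 picked index 3: u0 ∈ [-31/70, 1/5)
intersection: [3/35, 1/7)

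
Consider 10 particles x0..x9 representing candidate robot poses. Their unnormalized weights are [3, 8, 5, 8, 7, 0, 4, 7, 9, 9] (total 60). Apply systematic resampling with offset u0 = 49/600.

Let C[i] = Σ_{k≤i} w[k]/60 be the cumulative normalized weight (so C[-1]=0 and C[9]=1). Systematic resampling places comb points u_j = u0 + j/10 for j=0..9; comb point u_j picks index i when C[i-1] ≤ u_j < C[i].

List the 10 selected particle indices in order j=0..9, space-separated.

C = [1/20, 11/60, 4/15, 2/5, 31/60, 31/60, 7/12, 7/10, 17/20, 1]
j=0: u_0=49/600 ∈ [1/20, 11/60) → index 1
j=1: u_1=109/600 ∈ [1/20, 11/60) → index 1
j=2: u_2=169/600 ∈ [4/15, 2/5) → index 3
j=3: u_3=229/600 ∈ [4/15, 2/5) → index 3
j=4: u_4=289/600 ∈ [2/5, 31/60) → index 4
j=5: u_5=349/600 ∈ [31/60, 7/12) → index 6
j=6: u_6=409/600 ∈ [7/12, 7/10) → index 7
j=7: u_7=469/600 ∈ [7/10, 17/20) → index 8
j=8: u_8=529/600 ∈ [17/20, 1) → index 9
j=9: u_9=589/600 ∈ [17/20, 1) → index 9

1 1 3 3 4 6 7 8 9 9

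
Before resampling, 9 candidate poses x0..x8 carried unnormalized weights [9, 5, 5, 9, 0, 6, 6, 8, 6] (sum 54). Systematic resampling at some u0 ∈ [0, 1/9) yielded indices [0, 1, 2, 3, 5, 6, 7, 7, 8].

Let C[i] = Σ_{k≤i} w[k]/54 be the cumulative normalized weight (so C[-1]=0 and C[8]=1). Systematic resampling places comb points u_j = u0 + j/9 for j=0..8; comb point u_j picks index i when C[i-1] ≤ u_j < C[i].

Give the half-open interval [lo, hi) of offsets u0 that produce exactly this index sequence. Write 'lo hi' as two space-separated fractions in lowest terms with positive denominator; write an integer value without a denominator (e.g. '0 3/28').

2/27 1/9

C = [1/6, 7/27, 19/54, 14/27, 14/27, 17/27, 20/27, 8/9, 1]
j=0 picked index 0: u0 ∈ [0, 1/6)
j=1 picked index 1: u0 ∈ [1/18, 4/27)
j=2 picked index 2: u0 ∈ [1/27, 7/54)
j=3 picked index 3: u0 ∈ [1/54, 5/27)
j=4 picked index 5: u0 ∈ [2/27, 5/27)
j=5 picked index 6: u0 ∈ [2/27, 5/27)
j=6 picked index 7: u0 ∈ [2/27, 2/9)
j=7 picked index 7: u0 ∈ [-1/27, 1/9)
j=8 picked index 8: u0 ∈ [0, 1/9)
intersection: [2/27, 1/9)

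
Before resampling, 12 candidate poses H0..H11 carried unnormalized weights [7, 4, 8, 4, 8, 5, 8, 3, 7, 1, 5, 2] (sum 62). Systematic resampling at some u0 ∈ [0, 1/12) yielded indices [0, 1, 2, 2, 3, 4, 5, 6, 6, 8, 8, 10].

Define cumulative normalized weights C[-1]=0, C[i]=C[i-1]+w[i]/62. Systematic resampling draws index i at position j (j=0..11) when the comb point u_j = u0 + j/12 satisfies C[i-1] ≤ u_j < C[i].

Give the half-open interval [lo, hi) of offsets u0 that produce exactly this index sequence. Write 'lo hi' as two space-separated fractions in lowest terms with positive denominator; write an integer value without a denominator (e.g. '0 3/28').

C = [7/62, 11/62, 19/62, 23/62, 1/2, 18/31, 22/31, 47/62, 27/31, 55/62, 30/31, 1]
j=0 picked index 0: u0 ∈ [0, 7/62)
j=1 picked index 1: u0 ∈ [11/372, 35/372)
j=2 picked index 2: u0 ∈ [1/93, 13/93)
j=3 picked index 2: u0 ∈ [-9/124, 7/124)
j=4 picked index 3: u0 ∈ [-5/186, 7/186)
j=5 picked index 4: u0 ∈ [-17/372, 1/12)
j=6 picked index 5: u0 ∈ [0, 5/62)
j=7 picked index 6: u0 ∈ [-1/372, 47/372)
j=8 picked index 6: u0 ∈ [-8/93, 4/93)
j=9 picked index 8: u0 ∈ [1/124, 15/124)
j=10 picked index 8: u0 ∈ [-7/93, 7/186)
j=11 picked index 10: u0 ∈ [-11/372, 19/372)
intersection: [11/372, 7/186)

11/372 7/186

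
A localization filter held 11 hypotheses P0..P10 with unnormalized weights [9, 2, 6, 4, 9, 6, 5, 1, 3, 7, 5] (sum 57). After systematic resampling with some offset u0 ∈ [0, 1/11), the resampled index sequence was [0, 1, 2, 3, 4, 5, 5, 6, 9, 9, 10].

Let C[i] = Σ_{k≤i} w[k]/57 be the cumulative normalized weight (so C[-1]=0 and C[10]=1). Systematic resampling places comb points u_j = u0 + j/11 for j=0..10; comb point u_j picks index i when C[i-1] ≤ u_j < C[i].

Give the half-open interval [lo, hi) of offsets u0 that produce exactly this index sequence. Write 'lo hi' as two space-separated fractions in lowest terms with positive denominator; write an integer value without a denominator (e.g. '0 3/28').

C = [3/19, 11/57, 17/57, 7/19, 10/19, 12/19, 41/57, 14/19, 15/19, 52/57, 1]
j=0 picked index 0: u0 ∈ [0, 3/19)
j=1 picked index 1: u0 ∈ [14/209, 64/627)
j=2 picked index 2: u0 ∈ [7/627, 73/627)
j=3 picked index 3: u0 ∈ [16/627, 20/209)
j=4 picked index 4: u0 ∈ [1/209, 34/209)
j=5 picked index 5: u0 ∈ [15/209, 37/209)
j=6 picked index 5: u0 ∈ [-4/209, 18/209)
j=7 picked index 6: u0 ∈ [-1/209, 52/627)
j=8 picked index 9: u0 ∈ [13/209, 116/627)
j=9 picked index 9: u0 ∈ [-6/209, 59/627)
j=10 picked index 10: u0 ∈ [2/627, 1/11)
intersection: [15/209, 52/627)

15/209 52/627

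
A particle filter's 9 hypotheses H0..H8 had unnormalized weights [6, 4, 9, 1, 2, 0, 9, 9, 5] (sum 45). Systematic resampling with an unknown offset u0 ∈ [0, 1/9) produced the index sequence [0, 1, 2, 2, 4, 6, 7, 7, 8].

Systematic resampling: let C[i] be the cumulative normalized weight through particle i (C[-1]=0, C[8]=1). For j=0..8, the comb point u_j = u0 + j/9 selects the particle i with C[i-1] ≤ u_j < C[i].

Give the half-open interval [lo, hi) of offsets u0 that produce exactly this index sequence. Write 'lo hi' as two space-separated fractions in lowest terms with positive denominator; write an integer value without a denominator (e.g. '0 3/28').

C = [2/15, 2/9, 19/45, 4/9, 22/45, 22/45, 31/45, 8/9, 1]
j=0 picked index 0: u0 ∈ [0, 2/15)
j=1 picked index 1: u0 ∈ [1/45, 1/9)
j=2 picked index 2: u0 ∈ [0, 1/5)
j=3 picked index 2: u0 ∈ [-1/9, 4/45)
j=4 picked index 4: u0 ∈ [0, 2/45)
j=5 picked index 6: u0 ∈ [-1/15, 2/15)
j=6 picked index 7: u0 ∈ [1/45, 2/9)
j=7 picked index 7: u0 ∈ [-4/45, 1/9)
j=8 picked index 8: u0 ∈ [0, 1/9)
intersection: [1/45, 2/45)

1/45 2/45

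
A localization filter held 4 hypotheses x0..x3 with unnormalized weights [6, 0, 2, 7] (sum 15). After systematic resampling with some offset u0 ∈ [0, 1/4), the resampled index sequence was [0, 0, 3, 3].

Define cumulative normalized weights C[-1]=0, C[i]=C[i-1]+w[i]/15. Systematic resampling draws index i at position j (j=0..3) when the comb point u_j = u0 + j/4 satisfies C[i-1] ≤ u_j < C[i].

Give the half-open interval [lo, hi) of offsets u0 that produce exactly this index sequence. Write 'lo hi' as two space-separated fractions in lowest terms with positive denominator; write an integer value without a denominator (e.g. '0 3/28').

1/30 3/20

C = [2/5, 2/5, 8/15, 1]
j=0 picked index 0: u0 ∈ [0, 2/5)
j=1 picked index 0: u0 ∈ [-1/4, 3/20)
j=2 picked index 3: u0 ∈ [1/30, 1/2)
j=3 picked index 3: u0 ∈ [-13/60, 1/4)
intersection: [1/30, 3/20)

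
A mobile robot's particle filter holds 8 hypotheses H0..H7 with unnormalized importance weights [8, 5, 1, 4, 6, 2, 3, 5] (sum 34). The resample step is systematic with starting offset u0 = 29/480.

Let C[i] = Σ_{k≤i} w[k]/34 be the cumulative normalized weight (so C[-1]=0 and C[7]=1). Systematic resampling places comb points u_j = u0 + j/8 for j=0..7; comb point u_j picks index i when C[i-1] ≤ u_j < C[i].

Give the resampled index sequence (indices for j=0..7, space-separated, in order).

0 0 1 3 4 4 6 7

C = [4/17, 13/34, 7/17, 9/17, 12/17, 13/17, 29/34, 1]
j=0: u_0=29/480 ∈ [0, 4/17) → index 0
j=1: u_1=89/480 ∈ [0, 4/17) → index 0
j=2: u_2=149/480 ∈ [4/17, 13/34) → index 1
j=3: u_3=209/480 ∈ [7/17, 9/17) → index 3
j=4: u_4=269/480 ∈ [9/17, 12/17) → index 4
j=5: u_5=329/480 ∈ [9/17, 12/17) → index 4
j=6: u_6=389/480 ∈ [13/17, 29/34) → index 6
j=7: u_7=449/480 ∈ [29/34, 1) → index 7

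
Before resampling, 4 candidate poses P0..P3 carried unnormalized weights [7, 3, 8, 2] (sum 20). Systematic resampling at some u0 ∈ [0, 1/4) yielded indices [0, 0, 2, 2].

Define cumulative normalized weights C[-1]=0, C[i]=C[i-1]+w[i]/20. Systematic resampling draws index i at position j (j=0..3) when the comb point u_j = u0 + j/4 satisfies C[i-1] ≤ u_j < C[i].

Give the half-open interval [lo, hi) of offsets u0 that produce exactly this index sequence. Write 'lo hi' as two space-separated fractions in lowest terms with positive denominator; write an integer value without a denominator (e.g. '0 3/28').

0 1/10

C = [7/20, 1/2, 9/10, 1]
j=0 picked index 0: u0 ∈ [0, 7/20)
j=1 picked index 0: u0 ∈ [-1/4, 1/10)
j=2 picked index 2: u0 ∈ [0, 2/5)
j=3 picked index 2: u0 ∈ [-1/4, 3/20)
intersection: [0, 1/10)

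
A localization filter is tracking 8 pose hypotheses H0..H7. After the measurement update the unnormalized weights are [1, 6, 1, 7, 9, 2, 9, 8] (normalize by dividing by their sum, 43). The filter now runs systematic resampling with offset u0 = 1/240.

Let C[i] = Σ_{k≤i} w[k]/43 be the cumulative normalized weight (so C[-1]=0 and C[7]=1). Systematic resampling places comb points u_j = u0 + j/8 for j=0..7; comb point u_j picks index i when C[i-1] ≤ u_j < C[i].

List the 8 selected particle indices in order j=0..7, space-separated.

C = [1/43, 7/43, 8/43, 15/43, 24/43, 26/43, 35/43, 1]
j=0: u_0=1/240 ∈ [0, 1/43) → index 0
j=1: u_1=31/240 ∈ [1/43, 7/43) → index 1
j=2: u_2=61/240 ∈ [8/43, 15/43) → index 3
j=3: u_3=91/240 ∈ [15/43, 24/43) → index 4
j=4: u_4=121/240 ∈ [15/43, 24/43) → index 4
j=5: u_5=151/240 ∈ [26/43, 35/43) → index 6
j=6: u_6=181/240 ∈ [26/43, 35/43) → index 6
j=7: u_7=211/240 ∈ [35/43, 1) → index 7

0 1 3 4 4 6 6 7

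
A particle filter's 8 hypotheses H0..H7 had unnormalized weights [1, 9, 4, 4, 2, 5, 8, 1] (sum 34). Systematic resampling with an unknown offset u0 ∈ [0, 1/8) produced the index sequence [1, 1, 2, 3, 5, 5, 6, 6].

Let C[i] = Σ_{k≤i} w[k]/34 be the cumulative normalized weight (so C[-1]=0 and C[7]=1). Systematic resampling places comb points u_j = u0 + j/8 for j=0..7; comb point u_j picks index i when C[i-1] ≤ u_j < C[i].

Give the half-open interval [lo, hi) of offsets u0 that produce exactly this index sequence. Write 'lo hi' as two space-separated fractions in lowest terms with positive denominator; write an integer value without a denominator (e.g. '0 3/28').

3/34 13/136

C = [1/34, 5/17, 7/17, 9/17, 10/17, 25/34, 33/34, 1]
j=0 picked index 1: u0 ∈ [1/34, 5/17)
j=1 picked index 1: u0 ∈ [-13/136, 23/136)
j=2 picked index 2: u0 ∈ [3/68, 11/68)
j=3 picked index 3: u0 ∈ [5/136, 21/136)
j=4 picked index 5: u0 ∈ [3/34, 4/17)
j=5 picked index 5: u0 ∈ [-5/136, 15/136)
j=6 picked index 6: u0 ∈ [-1/68, 15/68)
j=7 picked index 6: u0 ∈ [-19/136, 13/136)
intersection: [3/34, 13/136)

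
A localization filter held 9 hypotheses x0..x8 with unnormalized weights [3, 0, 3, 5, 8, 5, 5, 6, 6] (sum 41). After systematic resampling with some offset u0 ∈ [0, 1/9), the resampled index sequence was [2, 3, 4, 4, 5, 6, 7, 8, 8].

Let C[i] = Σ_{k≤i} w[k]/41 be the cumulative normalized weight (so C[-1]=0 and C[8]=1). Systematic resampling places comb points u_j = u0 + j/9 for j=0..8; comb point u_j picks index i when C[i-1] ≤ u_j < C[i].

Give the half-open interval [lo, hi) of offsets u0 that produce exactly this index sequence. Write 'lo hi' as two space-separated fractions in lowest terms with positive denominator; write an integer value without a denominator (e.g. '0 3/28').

C = [3/41, 3/41, 6/41, 11/41, 19/41, 24/41, 29/41, 35/41, 1]
j=0 picked index 2: u0 ∈ [3/41, 6/41)
j=1 picked index 3: u0 ∈ [13/369, 58/369)
j=2 picked index 4: u0 ∈ [17/369, 89/369)
j=3 picked index 4: u0 ∈ [-8/123, 16/123)
j=4 picked index 5: u0 ∈ [7/369, 52/369)
j=5 picked index 6: u0 ∈ [11/369, 56/369)
j=6 picked index 7: u0 ∈ [5/123, 23/123)
j=7 picked index 8: u0 ∈ [28/369, 2/9)
j=8 picked index 8: u0 ∈ [-13/369, 1/9)
intersection: [28/369, 1/9)

28/369 1/9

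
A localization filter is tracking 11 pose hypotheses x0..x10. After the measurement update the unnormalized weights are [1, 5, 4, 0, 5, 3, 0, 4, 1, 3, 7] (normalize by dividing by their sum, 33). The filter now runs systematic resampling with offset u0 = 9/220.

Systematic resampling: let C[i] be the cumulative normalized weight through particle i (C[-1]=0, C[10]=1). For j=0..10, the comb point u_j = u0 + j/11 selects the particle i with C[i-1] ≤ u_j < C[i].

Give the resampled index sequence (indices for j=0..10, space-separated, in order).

C = [1/33, 2/11, 10/33, 10/33, 5/11, 6/11, 6/11, 2/3, 23/33, 26/33, 1]
j=0: u_0=9/220 ∈ [1/33, 2/11) → index 1
j=1: u_1=29/220 ∈ [1/33, 2/11) → index 1
j=2: u_2=49/220 ∈ [2/11, 10/33) → index 2
j=3: u_3=69/220 ∈ [10/33, 5/11) → index 4
j=4: u_4=89/220 ∈ [10/33, 5/11) → index 4
j=5: u_5=109/220 ∈ [5/11, 6/11) → index 5
j=6: u_6=129/220 ∈ [6/11, 2/3) → index 7
j=7: u_7=149/220 ∈ [2/3, 23/33) → index 8
j=8: u_8=169/220 ∈ [23/33, 26/33) → index 9
j=9: u_9=189/220 ∈ [26/33, 1) → index 10
j=10: u_10=19/20 ∈ [26/33, 1) → index 10

1 1 2 4 4 5 7 8 9 10 10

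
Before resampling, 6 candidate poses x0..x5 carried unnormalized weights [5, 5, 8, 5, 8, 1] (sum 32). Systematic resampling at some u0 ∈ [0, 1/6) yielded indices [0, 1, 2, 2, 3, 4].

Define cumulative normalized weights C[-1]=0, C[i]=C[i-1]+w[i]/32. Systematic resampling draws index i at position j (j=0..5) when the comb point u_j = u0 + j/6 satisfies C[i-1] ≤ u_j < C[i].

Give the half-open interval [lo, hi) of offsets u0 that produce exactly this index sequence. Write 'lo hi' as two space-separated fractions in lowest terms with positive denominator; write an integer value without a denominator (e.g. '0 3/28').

C = [5/32, 5/16, 9/16, 23/32, 31/32, 1]
j=0 picked index 0: u0 ∈ [0, 5/32)
j=1 picked index 1: u0 ∈ [-1/96, 7/48)
j=2 picked index 2: u0 ∈ [-1/48, 11/48)
j=3 picked index 2: u0 ∈ [-3/16, 1/16)
j=4 picked index 3: u0 ∈ [-5/48, 5/96)
j=5 picked index 4: u0 ∈ [-11/96, 13/96)
intersection: [0, 5/96)

0 5/96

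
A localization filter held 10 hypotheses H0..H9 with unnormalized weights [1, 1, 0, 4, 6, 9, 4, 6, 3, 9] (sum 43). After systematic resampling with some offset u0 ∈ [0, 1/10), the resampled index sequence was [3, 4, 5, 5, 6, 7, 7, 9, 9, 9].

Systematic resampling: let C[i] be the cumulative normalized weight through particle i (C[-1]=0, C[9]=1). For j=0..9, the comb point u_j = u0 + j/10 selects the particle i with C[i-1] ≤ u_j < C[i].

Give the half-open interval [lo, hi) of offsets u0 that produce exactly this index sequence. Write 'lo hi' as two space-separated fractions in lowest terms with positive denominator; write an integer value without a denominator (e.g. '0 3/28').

39/430 1/10

C = [1/43, 2/43, 2/43, 6/43, 12/43, 21/43, 25/43, 31/43, 34/43, 1]
j=0 picked index 3: u0 ∈ [2/43, 6/43)
j=1 picked index 4: u0 ∈ [17/430, 77/430)
j=2 picked index 5: u0 ∈ [17/215, 62/215)
j=3 picked index 5: u0 ∈ [-9/430, 81/430)
j=4 picked index 6: u0 ∈ [19/215, 39/215)
j=5 picked index 7: u0 ∈ [7/86, 19/86)
j=6 picked index 7: u0 ∈ [-4/215, 26/215)
j=7 picked index 9: u0 ∈ [39/430, 3/10)
j=8 picked index 9: u0 ∈ [-2/215, 1/5)
j=9 picked index 9: u0 ∈ [-47/430, 1/10)
intersection: [39/430, 1/10)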